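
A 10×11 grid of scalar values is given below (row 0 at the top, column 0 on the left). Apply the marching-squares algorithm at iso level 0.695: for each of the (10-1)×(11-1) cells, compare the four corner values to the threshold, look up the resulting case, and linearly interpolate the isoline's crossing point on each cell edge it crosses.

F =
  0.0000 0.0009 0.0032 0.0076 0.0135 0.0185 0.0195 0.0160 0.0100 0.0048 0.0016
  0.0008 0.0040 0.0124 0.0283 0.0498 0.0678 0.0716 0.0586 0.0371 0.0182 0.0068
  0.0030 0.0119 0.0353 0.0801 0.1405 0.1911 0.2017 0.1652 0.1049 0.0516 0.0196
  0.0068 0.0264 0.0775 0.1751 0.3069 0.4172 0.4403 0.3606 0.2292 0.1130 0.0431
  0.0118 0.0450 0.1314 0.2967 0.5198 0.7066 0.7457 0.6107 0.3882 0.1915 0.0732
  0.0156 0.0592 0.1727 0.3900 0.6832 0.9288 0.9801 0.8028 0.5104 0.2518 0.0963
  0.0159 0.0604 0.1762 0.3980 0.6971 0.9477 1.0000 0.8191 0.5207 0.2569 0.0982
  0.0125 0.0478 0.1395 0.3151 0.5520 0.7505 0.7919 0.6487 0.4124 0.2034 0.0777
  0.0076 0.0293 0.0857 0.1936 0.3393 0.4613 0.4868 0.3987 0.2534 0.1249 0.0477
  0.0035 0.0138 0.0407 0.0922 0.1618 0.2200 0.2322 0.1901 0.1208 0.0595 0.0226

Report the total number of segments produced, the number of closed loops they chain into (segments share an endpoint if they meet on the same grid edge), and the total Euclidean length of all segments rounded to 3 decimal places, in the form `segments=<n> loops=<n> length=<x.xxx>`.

segments=16 loops=1 length=10.861

cell (3,4): code 0100 → (3.960,5.000)–(4.000,4.938)
cell (3,5): code 1100 → (3.834,6.000)–(3.960,5.000)
cell (3,6): code 1000 → (4.000,6.376)–(3.834,6.000)
cell (4,4): code 0110 → (4.000,4.938)–(5.000,4.048)
cell (4,6): code 1101 → (4.439,7.000)–(4.000,6.376)
cell (4,7): code 1000 → (5.000,7.369)–(4.439,7.000)
cell (5,3): code 0100 → (5.849,4.000)–(6.000,3.993)
cell (5,4): code 1110 → (5.000,4.048)–(5.849,4.000)
cell (5,7): code 1001 → (6.000,7.416)–(5.000,7.369)
cell (6,3): code 0010 → (6.000,3.993)–(6.014,4.000)
cell (6,4): code 0111 → (6.014,4.000)–(7.000,4.720)
cell (6,6): code 1011 → (7.000,6.677)–(6.728,7.000)
cell (6,7): code 0001 → (6.728,7.000)–(6.000,7.416)
cell (7,4): code 0010 → (7.000,4.720)–(7.192,5.000)
cell (7,5): code 0011 → (7.192,5.000)–(7.318,6.000)
cell (7,6): code 0001 → (7.318,6.000)–(7.000,6.677)
total: 16 segments, chained into 1 closed loop(s), length Σ = 10.860647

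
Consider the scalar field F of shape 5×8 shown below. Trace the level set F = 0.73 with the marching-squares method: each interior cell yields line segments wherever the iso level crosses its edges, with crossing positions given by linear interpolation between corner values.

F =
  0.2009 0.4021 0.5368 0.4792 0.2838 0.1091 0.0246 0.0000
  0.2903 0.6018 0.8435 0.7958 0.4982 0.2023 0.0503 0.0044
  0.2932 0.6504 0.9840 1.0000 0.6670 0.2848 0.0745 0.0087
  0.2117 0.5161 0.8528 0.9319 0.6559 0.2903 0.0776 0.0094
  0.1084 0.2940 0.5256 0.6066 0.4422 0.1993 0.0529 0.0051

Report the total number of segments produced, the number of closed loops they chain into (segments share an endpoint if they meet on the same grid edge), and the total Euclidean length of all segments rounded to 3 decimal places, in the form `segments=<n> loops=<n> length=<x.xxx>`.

segments=10 loops=1 length=8.708

cell (0,1): code 0100 → (0.630,2.000)–(1.000,1.530)
cell (0,2): code 1100 → (0.792,3.000)–(0.630,2.000)
cell (0,3): code 1000 → (1.000,3.221)–(0.792,3.000)
cell (1,1): code 0110 → (1.000,1.530)–(2.000,1.239)
cell (1,3): code 1001 → (2.000,3.811)–(1.000,3.221)
cell (2,1): code 0110 → (2.000,1.239)–(3.000,1.635)
cell (2,3): code 1001 → (3.000,3.732)–(2.000,3.811)
cell (3,1): code 0010 → (3.000,1.635)–(3.375,2.000)
cell (3,2): code 0011 → (3.375,2.000)–(3.621,3.000)
cell (3,3): code 0001 → (3.621,3.000)–(3.000,3.732)
total: 10 segments, chained into 1 closed loop(s), length Σ = 8.708312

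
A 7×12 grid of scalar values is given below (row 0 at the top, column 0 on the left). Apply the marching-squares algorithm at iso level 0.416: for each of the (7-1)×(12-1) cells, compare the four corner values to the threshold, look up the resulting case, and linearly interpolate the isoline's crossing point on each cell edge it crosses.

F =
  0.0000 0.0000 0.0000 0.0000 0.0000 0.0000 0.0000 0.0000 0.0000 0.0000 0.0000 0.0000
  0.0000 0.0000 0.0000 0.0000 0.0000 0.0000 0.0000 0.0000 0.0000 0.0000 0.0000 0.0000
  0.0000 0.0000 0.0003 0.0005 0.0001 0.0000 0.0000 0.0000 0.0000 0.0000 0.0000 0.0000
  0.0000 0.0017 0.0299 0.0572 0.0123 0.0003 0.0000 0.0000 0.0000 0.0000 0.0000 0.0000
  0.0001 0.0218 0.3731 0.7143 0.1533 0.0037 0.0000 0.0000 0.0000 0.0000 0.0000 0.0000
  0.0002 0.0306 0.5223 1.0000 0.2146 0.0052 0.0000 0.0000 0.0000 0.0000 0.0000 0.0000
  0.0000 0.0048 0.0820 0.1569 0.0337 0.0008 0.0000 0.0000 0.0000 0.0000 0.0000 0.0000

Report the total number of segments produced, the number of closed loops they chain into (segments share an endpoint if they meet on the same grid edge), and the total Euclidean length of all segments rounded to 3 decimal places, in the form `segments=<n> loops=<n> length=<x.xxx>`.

cell (3,2): code 0100 → (3.546,3.000)–(4.000,2.126)
cell (3,3): code 1000 → (4.000,3.532)–(3.546,3.000)
cell (4,1): code 0100 → (4.288,2.000)–(5.000,1.784)
cell (4,2): code 1110 → (4.000,2.126)–(4.288,2.000)
cell (4,3): code 1001 → (5.000,3.744)–(4.000,3.532)
cell (5,1): code 0010 → (5.000,1.784)–(5.241,2.000)
cell (5,2): code 0011 → (5.241,2.000)–(5.693,3.000)
cell (5,3): code 0001 → (5.693,3.000)–(5.000,3.744)
total: 8 segments, chained into 1 closed loop(s), length Σ = 6.202214

segments=8 loops=1 length=6.202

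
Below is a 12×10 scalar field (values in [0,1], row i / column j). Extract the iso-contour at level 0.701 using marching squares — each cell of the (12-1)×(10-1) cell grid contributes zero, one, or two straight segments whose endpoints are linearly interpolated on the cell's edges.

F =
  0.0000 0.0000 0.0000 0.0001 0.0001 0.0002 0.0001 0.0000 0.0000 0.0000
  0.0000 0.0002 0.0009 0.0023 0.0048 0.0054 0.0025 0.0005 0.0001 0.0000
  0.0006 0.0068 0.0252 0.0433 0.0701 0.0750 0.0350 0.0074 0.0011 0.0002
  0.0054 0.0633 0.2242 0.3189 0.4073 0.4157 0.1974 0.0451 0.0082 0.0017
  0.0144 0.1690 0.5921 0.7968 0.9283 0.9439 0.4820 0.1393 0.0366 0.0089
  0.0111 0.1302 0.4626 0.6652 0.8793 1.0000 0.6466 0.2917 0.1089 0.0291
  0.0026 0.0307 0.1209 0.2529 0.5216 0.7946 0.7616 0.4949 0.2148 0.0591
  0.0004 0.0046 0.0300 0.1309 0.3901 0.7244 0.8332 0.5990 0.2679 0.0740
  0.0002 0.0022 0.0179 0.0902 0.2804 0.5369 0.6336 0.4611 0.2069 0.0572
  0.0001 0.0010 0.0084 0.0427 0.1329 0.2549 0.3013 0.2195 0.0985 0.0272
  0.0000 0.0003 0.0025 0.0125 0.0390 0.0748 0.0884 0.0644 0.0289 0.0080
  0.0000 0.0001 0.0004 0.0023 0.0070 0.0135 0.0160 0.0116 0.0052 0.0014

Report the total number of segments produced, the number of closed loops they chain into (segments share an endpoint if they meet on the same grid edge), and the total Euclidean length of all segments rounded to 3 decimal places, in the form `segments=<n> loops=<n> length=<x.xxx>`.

cell (3,2): code 0100 → (3.800,3.000)–(4.000,2.532)
cell (3,3): code 1100 → (3.564,4.000)–(3.800,3.000)
cell (3,4): code 1100 → (3.540,5.000)–(3.564,4.000)
cell (3,5): code 1000 → (4.000,5.526)–(3.540,5.000)
cell (4,2): code 0010 → (4.000,2.532)–(4.728,3.000)
cell (4,3): code 0111 → (4.728,3.000)–(5.000,3.167)
cell (4,5): code 1001 → (5.000,5.846)–(4.000,5.526)
cell (5,3): code 0010 → (5.000,3.167)–(5.498,4.000)
cell (5,4): code 0111 → (5.498,4.000)–(6.000,4.657)
cell (5,5): code 1101 → (5.473,6.000)–(5.000,5.846)
cell (5,6): code 1000 → (6.000,6.227)–(5.473,6.000)
cell (6,4): code 0110 → (6.000,4.657)–(7.000,4.930)
cell (6,6): code 1001 → (7.000,6.564)–(6.000,6.227)
cell (7,4): code 0010 → (7.000,4.930)–(7.125,5.000)
cell (7,5): code 0011 → (7.125,5.000)–(7.662,6.000)
cell (7,6): code 0001 → (7.662,6.000)–(7.000,6.564)
total: 16 segments, chained into 1 closed loop(s), length Σ = 12.579248

segments=16 loops=1 length=12.579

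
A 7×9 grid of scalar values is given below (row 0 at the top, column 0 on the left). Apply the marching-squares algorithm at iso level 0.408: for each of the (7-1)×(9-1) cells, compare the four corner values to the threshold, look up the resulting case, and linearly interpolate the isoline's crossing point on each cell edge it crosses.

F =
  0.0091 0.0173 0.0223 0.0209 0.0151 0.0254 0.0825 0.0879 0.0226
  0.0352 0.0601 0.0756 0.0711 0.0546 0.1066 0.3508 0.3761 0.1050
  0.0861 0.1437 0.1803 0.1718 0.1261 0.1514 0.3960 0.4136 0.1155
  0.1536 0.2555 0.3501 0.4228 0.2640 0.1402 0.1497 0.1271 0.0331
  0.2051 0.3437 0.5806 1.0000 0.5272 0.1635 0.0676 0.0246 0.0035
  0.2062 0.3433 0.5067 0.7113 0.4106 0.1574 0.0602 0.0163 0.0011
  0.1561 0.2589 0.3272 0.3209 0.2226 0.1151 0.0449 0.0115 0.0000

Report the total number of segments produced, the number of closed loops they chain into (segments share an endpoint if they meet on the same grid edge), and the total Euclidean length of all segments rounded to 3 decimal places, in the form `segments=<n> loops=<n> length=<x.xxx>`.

segments=16 loops=2 length=9.842

cell (1,6): code 0100 → (1.851,7.000)–(2.000,6.682)
cell (1,7): code 1000 → (2.000,7.019)–(1.851,7.000)
cell (2,2): code 0100 → (2.941,3.000)–(3.000,2.796)
cell (2,3): code 1000 → (3.000,3.093)–(2.941,3.000)
cell (2,6): code 0010 → (2.000,6.682)–(2.020,7.000)
cell (2,7): code 0001 → (2.020,7.000)–(2.000,7.019)
cell (3,1): code 0100 → (3.251,2.000)–(4.000,1.271)
cell (3,2): code 1110 → (3.000,2.796)–(3.251,2.000)
cell (3,3): code 1101 → (3.547,4.000)–(3.000,3.093)
cell (3,4): code 1000 → (4.000,4.328)–(3.547,4.000)
cell (4,1): code 0110 → (4.000,1.271)–(5.000,1.396)
cell (4,4): code 1001 → (5.000,4.010)–(4.000,4.328)
cell (5,1): code 0010 → (5.000,1.396)–(5.550,2.000)
cell (5,2): code 0011 → (5.550,2.000)–(5.777,3.000)
cell (5,3): code 0011 → (5.777,3.000)–(5.014,4.000)
cell (5,4): code 0001 → (5.014,4.000)–(5.000,4.010)
total: 16 segments, chained into 2 closed loop(s), length Σ = 9.842377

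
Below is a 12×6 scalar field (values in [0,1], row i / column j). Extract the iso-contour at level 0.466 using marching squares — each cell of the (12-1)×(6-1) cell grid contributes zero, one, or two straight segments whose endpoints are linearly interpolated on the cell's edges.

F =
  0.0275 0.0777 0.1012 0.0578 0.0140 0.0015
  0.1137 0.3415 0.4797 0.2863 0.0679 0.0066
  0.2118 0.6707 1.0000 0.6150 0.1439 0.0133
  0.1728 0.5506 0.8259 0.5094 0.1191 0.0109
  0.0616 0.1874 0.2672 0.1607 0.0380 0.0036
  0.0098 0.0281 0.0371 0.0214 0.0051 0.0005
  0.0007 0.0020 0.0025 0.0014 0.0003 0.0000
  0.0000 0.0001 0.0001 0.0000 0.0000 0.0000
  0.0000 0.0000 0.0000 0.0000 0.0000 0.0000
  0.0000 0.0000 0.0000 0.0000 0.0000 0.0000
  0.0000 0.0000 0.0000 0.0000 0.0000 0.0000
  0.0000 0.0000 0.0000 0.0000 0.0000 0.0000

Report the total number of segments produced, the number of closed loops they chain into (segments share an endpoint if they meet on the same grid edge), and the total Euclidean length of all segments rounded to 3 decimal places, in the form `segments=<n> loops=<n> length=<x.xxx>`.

segments=12 loops=1 length=8.302

cell (0,1): code 0100 → (0.964,2.000)–(1.000,1.901)
cell (0,2): code 1000 → (1.000,2.071)–(0.964,2.000)
cell (1,0): code 0100 → (1.378,1.000)–(2.000,0.554)
cell (1,1): code 1110 → (1.000,1.901)–(1.378,1.000)
cell (1,2): code 1101 → (1.547,3.000)–(1.000,2.071)
cell (1,3): code 1000 → (2.000,3.316)–(1.547,3.000)
cell (2,0): code 0110 → (2.000,0.554)–(3.000,0.776)
cell (2,3): code 1001 → (3.000,3.111)–(2.000,3.316)
cell (3,0): code 0010 → (3.000,0.776)–(3.233,1.000)
cell (3,1): code 0011 → (3.233,1.000)–(3.644,2.000)
cell (3,2): code 0011 → (3.644,2.000)–(3.124,3.000)
cell (3,3): code 0001 → (3.124,3.000)–(3.000,3.111)
total: 12 segments, chained into 1 closed loop(s), length Σ = 8.301618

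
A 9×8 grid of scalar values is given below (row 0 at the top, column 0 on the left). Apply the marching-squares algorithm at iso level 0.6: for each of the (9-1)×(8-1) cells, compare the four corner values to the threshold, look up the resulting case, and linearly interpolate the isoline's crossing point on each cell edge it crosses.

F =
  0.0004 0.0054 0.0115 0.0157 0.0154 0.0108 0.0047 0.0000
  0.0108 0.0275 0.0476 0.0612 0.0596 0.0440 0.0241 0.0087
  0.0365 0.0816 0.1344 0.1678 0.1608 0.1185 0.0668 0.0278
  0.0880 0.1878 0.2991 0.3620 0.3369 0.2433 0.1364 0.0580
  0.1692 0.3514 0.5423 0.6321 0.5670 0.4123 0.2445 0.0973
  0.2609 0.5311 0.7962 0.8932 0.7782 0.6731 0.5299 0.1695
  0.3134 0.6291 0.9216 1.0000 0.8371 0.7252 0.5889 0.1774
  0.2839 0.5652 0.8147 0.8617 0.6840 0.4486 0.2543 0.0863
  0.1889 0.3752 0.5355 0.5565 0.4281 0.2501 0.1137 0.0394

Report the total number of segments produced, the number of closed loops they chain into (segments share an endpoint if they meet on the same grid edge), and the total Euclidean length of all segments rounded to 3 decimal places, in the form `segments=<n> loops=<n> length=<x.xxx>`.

segments=18 loops=1 length=13.706

cell (3,2): code 0100 → (3.881,3.000)–(4.000,2.643)
cell (3,3): code 1000 → (4.000,3.493)–(3.881,3.000)
cell (4,1): code 0100 → (4.227,2.000)–(5.000,1.260)
cell (4,2): code 1110 → (4.000,2.643)–(4.227,2.000)
cell (4,3): code 1101 → (4.156,4.000)–(4.000,3.493)
cell (4,4): code 1100 → (4.720,5.000)–(4.156,4.000)
cell (4,5): code 1000 → (5.000,5.510)–(4.720,5.000)
cell (5,0): code 0100 → (5.703,1.000)–(6.000,0.908)
cell (5,1): code 1110 → (5.000,1.260)–(5.703,1.000)
cell (5,5): code 1001 → (6.000,5.919)–(5.000,5.510)
cell (6,0): code 0010 → (6.000,0.908)–(6.455,1.000)
cell (6,1): code 0111 → (6.455,1.000)–(7.000,1.139)
cell (6,4): code 1011 → (7.000,4.357)–(6.453,5.000)
cell (6,5): code 0001 → (6.453,5.000)–(6.000,5.919)
cell (7,1): code 0010 → (7.000,1.139)–(7.769,2.000)
cell (7,2): code 0011 → (7.769,2.000)–(7.857,3.000)
cell (7,3): code 0011 → (7.857,3.000)–(7.328,4.000)
cell (7,4): code 0001 → (7.328,4.000)–(7.000,4.357)
total: 18 segments, chained into 1 closed loop(s), length Σ = 13.706216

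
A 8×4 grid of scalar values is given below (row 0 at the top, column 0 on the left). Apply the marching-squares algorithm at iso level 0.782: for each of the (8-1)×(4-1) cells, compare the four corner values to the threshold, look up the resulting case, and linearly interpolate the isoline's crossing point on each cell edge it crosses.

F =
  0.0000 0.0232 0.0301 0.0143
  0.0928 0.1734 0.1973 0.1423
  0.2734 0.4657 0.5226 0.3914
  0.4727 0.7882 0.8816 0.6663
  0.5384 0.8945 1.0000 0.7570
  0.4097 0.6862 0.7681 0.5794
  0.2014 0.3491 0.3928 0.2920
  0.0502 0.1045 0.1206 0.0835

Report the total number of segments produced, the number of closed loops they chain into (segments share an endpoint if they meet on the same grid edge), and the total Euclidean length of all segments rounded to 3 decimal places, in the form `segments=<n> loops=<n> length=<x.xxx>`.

segments=8 loops=1 length=6.735

cell (2,0): code 0100 → (2.981,1.000)–(3.000,0.980)
cell (2,1): code 1100 → (2.723,2.000)–(2.981,1.000)
cell (2,2): code 1000 → (3.000,2.463)–(2.723,2.000)
cell (3,0): code 0110 → (3.000,0.980)–(4.000,0.684)
cell (3,2): code 1001 → (4.000,2.897)–(3.000,2.463)
cell (4,0): code 0010 → (4.000,0.684)–(4.540,1.000)
cell (4,1): code 0011 → (4.540,1.000)–(4.940,2.000)
cell (4,2): code 0001 → (4.940,2.000)–(4.000,2.897)
total: 8 segments, chained into 1 closed loop(s), length Σ = 6.735161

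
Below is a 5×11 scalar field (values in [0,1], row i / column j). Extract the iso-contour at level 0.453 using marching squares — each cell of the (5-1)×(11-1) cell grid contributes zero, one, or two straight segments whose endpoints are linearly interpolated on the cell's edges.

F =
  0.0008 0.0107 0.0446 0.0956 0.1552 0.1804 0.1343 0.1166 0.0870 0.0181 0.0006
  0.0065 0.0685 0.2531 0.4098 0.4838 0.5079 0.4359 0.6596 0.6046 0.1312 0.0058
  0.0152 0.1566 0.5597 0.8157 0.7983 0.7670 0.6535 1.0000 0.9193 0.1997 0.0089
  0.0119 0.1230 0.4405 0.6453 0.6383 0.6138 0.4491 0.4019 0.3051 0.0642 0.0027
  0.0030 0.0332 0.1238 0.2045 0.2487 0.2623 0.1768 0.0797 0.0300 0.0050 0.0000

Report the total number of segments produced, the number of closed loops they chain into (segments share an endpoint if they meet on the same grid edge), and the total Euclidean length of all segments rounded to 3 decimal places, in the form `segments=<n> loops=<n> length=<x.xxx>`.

segments=22 loops=1 length=16.441

cell (0,3): code 0100 → (0.906,4.000)–(1.000,3.584)
cell (0,4): code 1100 → (0.832,5.000)–(0.906,4.000)
cell (0,5): code 1000 → (1.000,5.763)–(0.832,5.000)
cell (0,6): code 0100 → (0.620,7.000)–(1.000,6.076)
cell (0,7): code 1100 → (0.707,8.000)–(0.620,7.000)
cell (0,8): code 1000 → (1.000,8.320)–(0.707,8.000)
cell (1,1): code 0100 → (1.652,2.000)–(2.000,1.735)
cell (1,2): code 1100 → (1.106,3.000)–(1.652,2.000)
cell (1,3): code 1110 → (1.000,3.584)–(1.106,3.000)
cell (1,5): code 1101 → (1.079,6.000)–(1.000,5.763)
cell (1,6): code 1110 → (1.000,6.076)–(1.079,6.000)
cell (1,8): code 1001 → (2.000,8.648)–(1.000,8.320)
cell (2,1): code 0010 → (2.000,1.735)–(2.895,2.000)
cell (2,2): code 0111 → (2.895,2.000)–(3.000,2.061)
cell (2,5): code 1011 → (3.000,5.976)–(2.981,6.000)
cell (2,6): code 0011 → (2.981,6.000)–(2.915,7.000)
cell (2,7): code 0011 → (2.915,7.000)–(2.759,8.000)
cell (2,8): code 0001 → (2.759,8.000)–(2.000,8.648)
cell (3,2): code 0010 → (3.000,2.061)–(3.436,3.000)
cell (3,3): code 0011 → (3.436,3.000)–(3.476,4.000)
cell (3,4): code 0011 → (3.476,4.000)–(3.457,5.000)
cell (3,5): code 0001 → (3.457,5.000)–(3.000,5.976)
total: 22 segments, chained into 1 closed loop(s), length Σ = 16.440679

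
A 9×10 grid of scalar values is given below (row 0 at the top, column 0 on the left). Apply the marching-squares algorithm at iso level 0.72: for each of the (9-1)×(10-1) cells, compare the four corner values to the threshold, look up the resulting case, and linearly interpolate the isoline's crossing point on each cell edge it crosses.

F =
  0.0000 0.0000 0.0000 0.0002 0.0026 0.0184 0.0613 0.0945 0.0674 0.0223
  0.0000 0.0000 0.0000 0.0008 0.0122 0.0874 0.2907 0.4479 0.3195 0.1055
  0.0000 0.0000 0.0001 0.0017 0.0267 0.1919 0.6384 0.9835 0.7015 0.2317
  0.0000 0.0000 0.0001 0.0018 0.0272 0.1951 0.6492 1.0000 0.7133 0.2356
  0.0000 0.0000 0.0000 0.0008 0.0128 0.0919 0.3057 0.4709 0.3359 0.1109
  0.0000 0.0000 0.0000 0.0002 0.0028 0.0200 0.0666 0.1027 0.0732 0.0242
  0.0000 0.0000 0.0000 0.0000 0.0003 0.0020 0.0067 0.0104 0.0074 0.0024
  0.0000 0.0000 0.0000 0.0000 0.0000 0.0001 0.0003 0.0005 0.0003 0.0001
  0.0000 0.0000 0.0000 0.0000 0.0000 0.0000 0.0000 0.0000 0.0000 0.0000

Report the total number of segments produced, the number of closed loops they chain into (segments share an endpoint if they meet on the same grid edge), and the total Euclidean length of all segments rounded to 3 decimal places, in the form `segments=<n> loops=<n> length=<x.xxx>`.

cell (1,6): code 0100 → (1.508,7.000)–(2.000,6.236)
cell (1,7): code 1000 → (2.000,7.934)–(1.508,7.000)
cell (2,6): code 0110 → (2.000,6.236)–(3.000,6.202)
cell (2,7): code 1001 → (3.000,7.977)–(2.000,7.934)
cell (3,6): code 0010 → (3.000,6.202)–(3.529,7.000)
cell (3,7): code 0001 → (3.529,7.000)–(3.000,7.977)
total: 6 segments, chained into 1 closed loop(s), length Σ = 6.034273

segments=6 loops=1 length=6.034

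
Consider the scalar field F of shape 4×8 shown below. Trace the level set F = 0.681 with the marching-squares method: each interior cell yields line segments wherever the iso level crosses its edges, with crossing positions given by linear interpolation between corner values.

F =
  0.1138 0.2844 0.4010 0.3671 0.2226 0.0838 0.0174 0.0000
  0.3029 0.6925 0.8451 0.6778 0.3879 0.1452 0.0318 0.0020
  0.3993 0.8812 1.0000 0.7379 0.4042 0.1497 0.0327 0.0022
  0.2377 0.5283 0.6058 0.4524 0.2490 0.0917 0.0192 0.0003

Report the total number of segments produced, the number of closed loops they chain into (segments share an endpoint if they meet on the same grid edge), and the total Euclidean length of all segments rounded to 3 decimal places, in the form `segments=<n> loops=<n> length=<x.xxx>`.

segments=10 loops=1 length=7.402

cell (0,0): code 0100 → (0.972,1.000)–(1.000,0.970)
cell (0,1): code 1100 → (0.630,2.000)–(0.972,1.000)
cell (0,2): code 1000 → (1.000,2.981)–(0.630,2.000)
cell (1,0): code 0110 → (1.000,0.970)–(2.000,0.585)
cell (1,2): code 1101 → (1.053,3.000)–(1.000,2.981)
cell (1,3): code 1000 → (2.000,3.171)–(1.053,3.000)
cell (2,0): code 0010 → (2.000,0.585)–(2.567,1.000)
cell (2,1): code 0011 → (2.567,1.000)–(2.809,2.000)
cell (2,2): code 0011 → (2.809,2.000)–(2.199,3.000)
cell (2,3): code 0001 → (2.199,3.000)–(2.000,3.171)
total: 10 segments, chained into 1 closed loop(s), length Σ = 7.401690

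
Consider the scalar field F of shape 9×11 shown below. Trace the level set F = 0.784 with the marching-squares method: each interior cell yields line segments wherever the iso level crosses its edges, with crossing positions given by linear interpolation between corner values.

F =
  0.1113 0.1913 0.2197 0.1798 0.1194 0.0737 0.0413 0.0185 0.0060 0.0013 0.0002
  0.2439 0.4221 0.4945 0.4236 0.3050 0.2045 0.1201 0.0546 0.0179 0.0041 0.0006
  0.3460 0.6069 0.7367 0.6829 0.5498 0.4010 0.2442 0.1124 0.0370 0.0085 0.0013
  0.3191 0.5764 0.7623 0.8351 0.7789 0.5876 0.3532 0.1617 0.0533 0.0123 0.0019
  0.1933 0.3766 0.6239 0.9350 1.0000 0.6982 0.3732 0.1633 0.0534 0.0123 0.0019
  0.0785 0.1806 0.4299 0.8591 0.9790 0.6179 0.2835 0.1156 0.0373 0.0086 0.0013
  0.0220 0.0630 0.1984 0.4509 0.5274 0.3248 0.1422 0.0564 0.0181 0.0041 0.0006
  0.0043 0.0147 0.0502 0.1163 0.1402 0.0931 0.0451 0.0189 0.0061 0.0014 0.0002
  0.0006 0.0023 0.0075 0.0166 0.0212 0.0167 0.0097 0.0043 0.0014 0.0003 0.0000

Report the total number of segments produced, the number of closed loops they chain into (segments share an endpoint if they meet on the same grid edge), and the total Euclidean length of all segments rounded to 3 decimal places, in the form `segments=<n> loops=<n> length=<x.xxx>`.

segments=10 loops=1 length=8.113

cell (2,2): code 0100 → (2.664,3.000)–(3.000,2.298)
cell (2,3): code 1000 → (3.000,3.909)–(2.664,3.000)
cell (3,2): code 0110 → (3.000,2.298)–(4.000,2.515)
cell (3,3): code 1101 → (3.023,4.000)–(3.000,3.909)
cell (3,4): code 1000 → (4.000,4.716)–(3.023,4.000)
cell (4,2): code 0110 → (4.000,2.515)–(5.000,2.825)
cell (4,4): code 1001 → (5.000,4.540)–(4.000,4.716)
cell (5,2): code 0010 → (5.000,2.825)–(5.184,3.000)
cell (5,3): code 0011 → (5.184,3.000)–(5.432,4.000)
cell (5,4): code 0001 → (5.432,4.000)–(5.000,4.540)
total: 10 segments, chained into 1 closed loop(s), length Σ = 8.113159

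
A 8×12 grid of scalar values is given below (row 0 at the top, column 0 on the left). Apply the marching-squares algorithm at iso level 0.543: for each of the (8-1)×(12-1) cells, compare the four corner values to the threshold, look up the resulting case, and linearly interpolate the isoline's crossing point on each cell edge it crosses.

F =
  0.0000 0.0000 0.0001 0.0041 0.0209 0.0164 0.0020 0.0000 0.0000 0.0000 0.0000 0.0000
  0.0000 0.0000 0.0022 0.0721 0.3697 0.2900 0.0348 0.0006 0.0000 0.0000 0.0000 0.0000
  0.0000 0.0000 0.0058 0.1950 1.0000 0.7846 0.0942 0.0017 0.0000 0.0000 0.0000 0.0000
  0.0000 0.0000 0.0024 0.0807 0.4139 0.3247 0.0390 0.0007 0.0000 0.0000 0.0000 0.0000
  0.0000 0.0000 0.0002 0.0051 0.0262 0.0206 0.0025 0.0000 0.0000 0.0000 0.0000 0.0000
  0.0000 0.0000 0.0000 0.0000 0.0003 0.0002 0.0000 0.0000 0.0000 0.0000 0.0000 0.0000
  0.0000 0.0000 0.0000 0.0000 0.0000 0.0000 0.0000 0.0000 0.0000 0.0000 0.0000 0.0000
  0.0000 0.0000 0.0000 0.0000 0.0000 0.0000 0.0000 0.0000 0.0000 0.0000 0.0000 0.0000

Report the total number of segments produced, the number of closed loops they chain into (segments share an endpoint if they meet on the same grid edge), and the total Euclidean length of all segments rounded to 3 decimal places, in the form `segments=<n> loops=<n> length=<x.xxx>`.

cell (1,3): code 0100 → (1.275,4.000)–(2.000,3.432)
cell (1,4): code 1100 → (1.512,5.000)–(1.275,4.000)
cell (1,5): code 1000 → (2.000,5.350)–(1.512,5.000)
cell (2,3): code 0010 → (2.000,3.432)–(2.780,4.000)
cell (2,4): code 0011 → (2.780,4.000)–(2.525,5.000)
cell (2,5): code 0001 → (2.525,5.000)–(2.000,5.350)
total: 6 segments, chained into 1 closed loop(s), length Σ = 5.176923

segments=6 loops=1 length=5.177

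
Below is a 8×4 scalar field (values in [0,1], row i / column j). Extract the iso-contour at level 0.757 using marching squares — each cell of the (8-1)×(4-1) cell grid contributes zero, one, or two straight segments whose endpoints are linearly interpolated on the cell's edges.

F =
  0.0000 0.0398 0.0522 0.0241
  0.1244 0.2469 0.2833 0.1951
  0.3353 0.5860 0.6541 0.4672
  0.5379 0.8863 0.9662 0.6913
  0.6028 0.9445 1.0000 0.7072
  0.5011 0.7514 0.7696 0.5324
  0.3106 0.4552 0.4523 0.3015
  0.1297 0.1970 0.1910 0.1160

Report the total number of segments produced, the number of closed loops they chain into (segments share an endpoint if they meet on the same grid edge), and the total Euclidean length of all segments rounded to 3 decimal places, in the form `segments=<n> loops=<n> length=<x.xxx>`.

segments=10 loops=1 length=8.079

cell (2,0): code 0100 → (2.569,1.000)–(3.000,0.629)
cell (2,1): code 1100 → (2.330,2.000)–(2.569,1.000)
cell (2,2): code 1000 → (3.000,2.761)–(2.330,2.000)
cell (3,0): code 0110 → (3.000,0.629)–(4.000,0.451)
cell (3,2): code 1001 → (4.000,2.830)–(3.000,2.761)
cell (4,0): code 0010 → (4.000,0.451)–(4.971,1.000)
cell (4,1): code 0111 → (4.971,1.000)–(5.000,1.308)
cell (4,2): code 1001 → (5.000,2.053)–(4.000,2.830)
cell (5,1): code 0010 → (5.000,1.308)–(5.040,2.000)
cell (5,2): code 0001 → (5.040,2.000)–(5.000,2.053)
total: 10 segments, chained into 1 closed loop(s), length Σ = 8.079313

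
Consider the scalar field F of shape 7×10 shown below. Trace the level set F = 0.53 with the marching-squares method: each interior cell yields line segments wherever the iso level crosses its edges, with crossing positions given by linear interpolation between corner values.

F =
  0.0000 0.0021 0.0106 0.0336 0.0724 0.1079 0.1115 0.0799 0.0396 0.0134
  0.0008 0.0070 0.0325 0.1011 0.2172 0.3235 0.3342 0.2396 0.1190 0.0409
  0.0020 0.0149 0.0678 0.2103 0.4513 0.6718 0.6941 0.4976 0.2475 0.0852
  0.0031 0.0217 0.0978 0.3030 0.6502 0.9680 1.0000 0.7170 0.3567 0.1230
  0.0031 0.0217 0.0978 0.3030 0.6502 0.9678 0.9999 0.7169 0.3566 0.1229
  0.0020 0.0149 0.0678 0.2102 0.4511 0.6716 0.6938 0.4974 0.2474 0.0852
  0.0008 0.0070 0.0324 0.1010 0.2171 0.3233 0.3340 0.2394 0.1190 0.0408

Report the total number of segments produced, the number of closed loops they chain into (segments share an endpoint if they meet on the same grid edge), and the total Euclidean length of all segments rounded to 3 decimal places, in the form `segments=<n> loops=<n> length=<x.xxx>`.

segments=16 loops=1 length=12.323

cell (1,4): code 0100 → (1.593,5.000)–(2.000,4.357)
cell (1,5): code 1100 → (1.544,6.000)–(1.593,5.000)
cell (1,6): code 1000 → (2.000,6.835)–(1.544,6.000)
cell (2,3): code 0100 → (2.396,4.000)–(3.000,3.654)
cell (2,4): code 1110 → (2.000,4.357)–(2.396,4.000)
cell (2,6): code 1101 → (2.148,7.000)–(2.000,6.835)
cell (2,7): code 1000 → (3.000,7.519)–(2.148,7.000)
cell (3,3): code 0110 → (3.000,3.654)–(4.000,3.654)
cell (3,7): code 1001 → (4.000,7.519)–(3.000,7.519)
cell (4,3): code 0010 → (4.000,3.654)–(4.604,4.000)
cell (4,4): code 0111 → (4.604,4.000)–(5.000,4.358)
cell (4,6): code 1011 → (5.000,6.834)–(4.851,7.000)
cell (4,7): code 0001 → (4.851,7.000)–(4.000,7.519)
cell (5,4): code 0010 → (5.000,4.358)–(5.407,5.000)
cell (5,5): code 0011 → (5.407,5.000)–(5.455,6.000)
cell (5,6): code 0001 → (5.455,6.000)–(5.000,6.834)
total: 16 segments, chained into 1 closed loop(s), length Σ = 12.323436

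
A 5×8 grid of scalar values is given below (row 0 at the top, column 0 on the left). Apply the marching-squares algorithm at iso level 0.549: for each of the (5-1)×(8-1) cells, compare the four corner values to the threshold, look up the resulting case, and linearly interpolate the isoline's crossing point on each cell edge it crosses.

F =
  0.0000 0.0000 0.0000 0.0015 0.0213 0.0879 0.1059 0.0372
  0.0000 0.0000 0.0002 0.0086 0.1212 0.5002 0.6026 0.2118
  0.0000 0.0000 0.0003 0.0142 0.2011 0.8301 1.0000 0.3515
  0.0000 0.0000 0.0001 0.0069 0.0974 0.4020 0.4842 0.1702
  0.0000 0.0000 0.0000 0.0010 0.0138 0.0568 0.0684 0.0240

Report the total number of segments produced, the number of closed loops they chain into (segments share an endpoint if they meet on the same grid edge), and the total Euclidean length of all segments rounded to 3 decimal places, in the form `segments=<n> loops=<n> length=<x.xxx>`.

segments=8 loops=1 length=6.250

cell (0,5): code 0100 → (0.892,6.000)–(1.000,5.477)
cell (0,6): code 1000 → (1.000,6.137)–(0.892,6.000)
cell (1,4): code 0100 → (1.148,5.000)–(2.000,4.553)
cell (1,5): code 1110 → (1.000,5.477)–(1.148,5.000)
cell (1,6): code 1001 → (2.000,6.695)–(1.000,6.137)
cell (2,4): code 0010 → (2.000,4.553)–(2.657,5.000)
cell (2,5): code 0011 → (2.657,5.000)–(2.874,6.000)
cell (2,6): code 0001 → (2.874,6.000)–(2.000,6.695)
total: 8 segments, chained into 1 closed loop(s), length Σ = 6.250333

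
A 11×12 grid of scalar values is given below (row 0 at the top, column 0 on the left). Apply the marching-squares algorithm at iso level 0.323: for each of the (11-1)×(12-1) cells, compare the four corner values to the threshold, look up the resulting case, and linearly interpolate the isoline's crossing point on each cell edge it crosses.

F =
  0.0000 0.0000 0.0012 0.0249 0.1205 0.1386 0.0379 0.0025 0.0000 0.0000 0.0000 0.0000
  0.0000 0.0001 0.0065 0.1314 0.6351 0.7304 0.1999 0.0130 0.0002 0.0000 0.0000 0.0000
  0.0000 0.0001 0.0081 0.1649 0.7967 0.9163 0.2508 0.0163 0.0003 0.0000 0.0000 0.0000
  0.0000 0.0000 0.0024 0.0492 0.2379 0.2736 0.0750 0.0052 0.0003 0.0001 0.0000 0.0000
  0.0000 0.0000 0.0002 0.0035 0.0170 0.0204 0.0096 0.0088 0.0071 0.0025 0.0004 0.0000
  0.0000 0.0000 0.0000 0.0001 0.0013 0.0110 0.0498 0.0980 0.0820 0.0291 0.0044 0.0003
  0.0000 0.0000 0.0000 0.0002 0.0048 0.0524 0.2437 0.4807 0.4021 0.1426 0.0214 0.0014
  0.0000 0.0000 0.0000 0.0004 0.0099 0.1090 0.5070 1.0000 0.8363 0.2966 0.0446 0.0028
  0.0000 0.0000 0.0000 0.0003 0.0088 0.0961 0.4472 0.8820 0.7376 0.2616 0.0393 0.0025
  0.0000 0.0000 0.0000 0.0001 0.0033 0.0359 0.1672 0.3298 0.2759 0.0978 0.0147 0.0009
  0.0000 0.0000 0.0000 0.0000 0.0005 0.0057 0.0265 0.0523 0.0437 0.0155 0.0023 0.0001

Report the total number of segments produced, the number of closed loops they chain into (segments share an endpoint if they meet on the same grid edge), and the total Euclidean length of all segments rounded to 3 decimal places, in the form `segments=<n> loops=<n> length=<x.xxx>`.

segments=22 loops=2 length=18.995

cell (0,3): code 0100 → (0.394,4.000)–(1.000,3.380)
cell (0,4): code 1100 → (0.312,5.000)–(0.394,4.000)
cell (0,5): code 1000 → (1.000,5.768)–(0.312,5.000)
cell (1,3): code 0110 → (1.000,3.380)–(2.000,3.250)
cell (1,5): code 1001 → (2.000,5.892)–(1.000,5.768)
cell (2,3): code 0010 → (2.000,3.250)–(2.848,4.000)
cell (2,4): code 0011 → (2.848,4.000)–(2.923,5.000)
cell (2,5): code 0001 → (2.923,5.000)–(2.000,5.892)
cell (5,6): code 0100 → (5.588,7.000)–(6.000,6.335)
cell (5,7): code 1100 → (5.753,8.000)–(5.588,7.000)
cell (5,8): code 1000 → (6.000,8.305)–(5.753,8.000)
cell (6,5): code 0100 → (6.301,6.000)–(7.000,5.538)
cell (6,6): code 1110 → (6.000,6.335)–(6.301,6.000)
cell (6,8): code 1001 → (7.000,8.951)–(6.000,8.305)
cell (7,5): code 0110 → (7.000,5.538)–(8.000,5.646)
cell (7,8): code 1001 → (8.000,8.871)–(7.000,8.951)
cell (8,5): code 0010 → (8.000,5.646)–(8.444,6.000)
cell (8,6): code 0111 → (8.444,6.000)–(9.000,6.958)
cell (8,7): code 1011 → (9.000,7.126)–(8.898,8.000)
cell (8,8): code 0001 → (8.898,8.000)–(8.000,8.871)
cell (9,6): code 0010 → (9.000,6.958)–(9.025,7.000)
cell (9,7): code 0001 → (9.025,7.000)–(9.000,7.126)
total: 22 segments, chained into 2 closed loop(s), length Σ = 18.995207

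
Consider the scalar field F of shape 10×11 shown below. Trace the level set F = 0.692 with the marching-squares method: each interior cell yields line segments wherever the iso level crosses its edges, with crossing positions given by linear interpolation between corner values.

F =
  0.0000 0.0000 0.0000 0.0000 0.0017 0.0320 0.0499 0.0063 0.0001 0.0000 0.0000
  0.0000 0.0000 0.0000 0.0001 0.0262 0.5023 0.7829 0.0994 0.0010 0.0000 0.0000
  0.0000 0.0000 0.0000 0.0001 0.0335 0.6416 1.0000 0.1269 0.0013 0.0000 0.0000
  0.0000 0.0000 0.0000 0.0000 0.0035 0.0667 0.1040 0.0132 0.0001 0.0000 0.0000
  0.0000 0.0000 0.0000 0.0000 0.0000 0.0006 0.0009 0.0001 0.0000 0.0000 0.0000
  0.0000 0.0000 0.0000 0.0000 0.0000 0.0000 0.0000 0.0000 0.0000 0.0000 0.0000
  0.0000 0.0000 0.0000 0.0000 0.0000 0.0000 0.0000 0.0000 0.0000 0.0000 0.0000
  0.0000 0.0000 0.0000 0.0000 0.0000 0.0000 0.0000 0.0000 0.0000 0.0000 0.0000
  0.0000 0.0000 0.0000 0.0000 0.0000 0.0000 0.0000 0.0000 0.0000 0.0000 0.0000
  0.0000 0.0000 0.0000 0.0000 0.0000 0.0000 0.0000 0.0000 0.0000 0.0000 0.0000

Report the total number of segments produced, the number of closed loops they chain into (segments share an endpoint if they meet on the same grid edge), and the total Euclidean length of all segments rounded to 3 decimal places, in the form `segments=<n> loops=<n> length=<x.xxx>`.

segments=6 loops=1 length=4.105

cell (0,5): code 0100 → (0.876,6.000)–(1.000,5.676)
cell (0,6): code 1000 → (1.000,6.133)–(0.876,6.000)
cell (1,5): code 0110 → (1.000,5.676)–(2.000,5.141)
cell (1,6): code 1001 → (2.000,6.353)–(1.000,6.133)
cell (2,5): code 0010 → (2.000,5.141)–(2.344,6.000)
cell (2,6): code 0001 → (2.344,6.000)–(2.000,6.353)
total: 6 segments, chained into 1 closed loop(s), length Σ = 4.105026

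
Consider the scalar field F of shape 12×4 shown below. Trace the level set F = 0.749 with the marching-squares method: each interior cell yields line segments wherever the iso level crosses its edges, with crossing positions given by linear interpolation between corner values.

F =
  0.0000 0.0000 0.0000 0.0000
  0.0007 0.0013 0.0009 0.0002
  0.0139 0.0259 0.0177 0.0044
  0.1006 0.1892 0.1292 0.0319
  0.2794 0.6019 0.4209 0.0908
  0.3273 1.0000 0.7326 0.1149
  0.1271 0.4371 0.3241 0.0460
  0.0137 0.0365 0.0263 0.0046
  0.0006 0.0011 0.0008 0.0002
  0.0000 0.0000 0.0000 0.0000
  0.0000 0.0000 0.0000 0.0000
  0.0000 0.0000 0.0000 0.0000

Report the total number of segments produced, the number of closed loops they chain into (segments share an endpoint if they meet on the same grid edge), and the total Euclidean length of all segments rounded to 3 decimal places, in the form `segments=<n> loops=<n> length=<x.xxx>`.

segments=4 loops=1 length=3.484

cell (4,0): code 0100 → (4.370,1.000)–(5.000,0.627)
cell (4,1): code 1000 → (5.000,1.939)–(4.370,1.000)
cell (5,0): code 0010 → (5.000,0.627)–(5.446,1.000)
cell (5,1): code 0001 → (5.446,1.000)–(5.000,1.939)
total: 4 segments, chained into 1 closed loop(s), length Σ = 3.484010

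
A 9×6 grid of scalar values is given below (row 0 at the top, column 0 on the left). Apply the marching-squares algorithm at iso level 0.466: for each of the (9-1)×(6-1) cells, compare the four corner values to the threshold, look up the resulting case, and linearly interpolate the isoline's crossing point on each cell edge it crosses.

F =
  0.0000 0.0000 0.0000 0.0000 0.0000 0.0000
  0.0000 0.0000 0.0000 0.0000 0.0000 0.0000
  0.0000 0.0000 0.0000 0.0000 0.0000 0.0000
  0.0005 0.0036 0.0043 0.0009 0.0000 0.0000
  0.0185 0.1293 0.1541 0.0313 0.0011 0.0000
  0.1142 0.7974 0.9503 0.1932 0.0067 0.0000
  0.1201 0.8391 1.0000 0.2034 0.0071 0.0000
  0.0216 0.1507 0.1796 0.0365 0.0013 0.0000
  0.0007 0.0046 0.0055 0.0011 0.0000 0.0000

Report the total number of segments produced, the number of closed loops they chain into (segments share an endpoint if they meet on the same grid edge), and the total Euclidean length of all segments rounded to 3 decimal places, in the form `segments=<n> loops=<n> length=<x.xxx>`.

segments=8 loops=1 length=7.274

cell (4,0): code 0100 → (4.504,1.000)–(5.000,0.515)
cell (4,1): code 1100 → (4.392,2.000)–(4.504,1.000)
cell (4,2): code 1000 → (5.000,2.640)–(4.392,2.000)
cell (5,0): code 0110 → (5.000,0.515)–(6.000,0.481)
cell (5,2): code 1001 → (6.000,2.670)–(5.000,2.640)
cell (6,0): code 0010 → (6.000,0.481)–(6.542,1.000)
cell (6,1): code 0011 → (6.542,1.000)–(6.651,2.000)
cell (6,2): code 0001 → (6.651,2.000)–(6.000,2.670)
total: 8 segments, chained into 1 closed loop(s), length Σ = 7.274443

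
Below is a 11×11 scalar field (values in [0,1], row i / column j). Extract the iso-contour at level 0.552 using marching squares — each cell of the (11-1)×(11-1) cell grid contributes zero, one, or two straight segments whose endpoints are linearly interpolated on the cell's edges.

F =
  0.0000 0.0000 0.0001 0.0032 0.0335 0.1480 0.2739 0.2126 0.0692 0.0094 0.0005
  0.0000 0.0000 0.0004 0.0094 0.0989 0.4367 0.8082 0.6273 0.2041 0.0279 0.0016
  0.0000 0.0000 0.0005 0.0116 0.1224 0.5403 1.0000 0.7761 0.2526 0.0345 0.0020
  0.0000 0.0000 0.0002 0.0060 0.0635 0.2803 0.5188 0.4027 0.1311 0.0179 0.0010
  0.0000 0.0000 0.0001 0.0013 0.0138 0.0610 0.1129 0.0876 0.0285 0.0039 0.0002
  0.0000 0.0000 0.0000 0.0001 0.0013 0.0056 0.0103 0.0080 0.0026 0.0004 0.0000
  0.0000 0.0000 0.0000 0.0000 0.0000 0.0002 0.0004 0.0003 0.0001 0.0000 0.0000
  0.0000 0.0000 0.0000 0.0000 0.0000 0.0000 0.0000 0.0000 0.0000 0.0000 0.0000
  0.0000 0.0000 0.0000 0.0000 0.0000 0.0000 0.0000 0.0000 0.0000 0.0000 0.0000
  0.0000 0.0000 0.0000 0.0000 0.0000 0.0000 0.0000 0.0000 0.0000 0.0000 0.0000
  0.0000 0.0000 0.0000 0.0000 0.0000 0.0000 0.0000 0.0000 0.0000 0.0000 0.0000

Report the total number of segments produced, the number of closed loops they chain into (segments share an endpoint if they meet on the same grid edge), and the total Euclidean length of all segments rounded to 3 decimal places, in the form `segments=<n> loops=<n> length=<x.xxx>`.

cell (0,5): code 0100 → (0.520,6.000)–(1.000,5.310)
cell (0,6): code 1100 → (0.818,7.000)–(0.520,6.000)
cell (0,7): code 1000 → (1.000,7.178)–(0.818,7.000)
cell (1,5): code 0110 → (1.000,5.310)–(2.000,5.025)
cell (1,7): code 1001 → (2.000,7.428)–(1.000,7.178)
cell (2,5): code 0010 → (2.000,5.025)–(2.931,6.000)
cell (2,6): code 0011 → (2.931,6.000)–(2.600,7.000)
cell (2,7): code 0001 → (2.600,7.000)–(2.000,7.428)
total: 8 segments, chained into 1 closed loop(s), length Σ = 7.346502

segments=8 loops=1 length=7.347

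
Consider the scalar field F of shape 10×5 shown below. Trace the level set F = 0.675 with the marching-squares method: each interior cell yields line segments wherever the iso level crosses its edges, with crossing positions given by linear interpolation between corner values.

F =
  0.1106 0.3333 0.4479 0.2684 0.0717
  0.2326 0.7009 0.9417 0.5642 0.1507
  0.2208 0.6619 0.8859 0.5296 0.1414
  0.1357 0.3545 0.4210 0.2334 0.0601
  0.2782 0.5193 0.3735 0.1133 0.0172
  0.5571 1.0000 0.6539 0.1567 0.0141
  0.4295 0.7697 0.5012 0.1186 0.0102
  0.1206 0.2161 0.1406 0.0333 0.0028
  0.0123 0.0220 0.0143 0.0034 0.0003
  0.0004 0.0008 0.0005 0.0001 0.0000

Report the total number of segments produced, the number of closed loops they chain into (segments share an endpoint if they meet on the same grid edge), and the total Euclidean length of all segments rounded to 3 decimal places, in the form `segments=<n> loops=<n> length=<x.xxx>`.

segments=14 loops=2 length=11.020

cell (0,0): code 0100 → (0.930,1.000)–(1.000,0.945)
cell (0,1): code 1100 → (0.460,2.000)–(0.930,1.000)
cell (0,2): code 1000 → (1.000,2.706)–(0.460,2.000)
cell (1,0): code 0010 → (1.000,0.945)–(1.664,1.000)
cell (1,1): code 0111 → (1.664,1.000)–(2.000,1.058)
cell (1,2): code 1001 → (2.000,2.592)–(1.000,2.706)
cell (2,1): code 0010 → (2.000,1.058)–(2.454,2.000)
cell (2,2): code 0001 → (2.454,2.000)–(2.000,2.592)
cell (4,0): code 0100 → (4.324,1.000)–(5.000,0.266)
cell (4,1): code 1000 → (5.000,1.939)–(4.324,1.000)
cell (5,0): code 0110 → (5.000,0.266)–(6.000,0.722)
cell (5,1): code 1001 → (6.000,1.353)–(5.000,1.939)
cell (6,0): code 0010 → (6.000,0.722)–(6.171,1.000)
cell (6,1): code 0001 → (6.171,1.000)–(6.000,1.353)
total: 14 segments, chained into 2 closed loop(s), length Σ = 11.020068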